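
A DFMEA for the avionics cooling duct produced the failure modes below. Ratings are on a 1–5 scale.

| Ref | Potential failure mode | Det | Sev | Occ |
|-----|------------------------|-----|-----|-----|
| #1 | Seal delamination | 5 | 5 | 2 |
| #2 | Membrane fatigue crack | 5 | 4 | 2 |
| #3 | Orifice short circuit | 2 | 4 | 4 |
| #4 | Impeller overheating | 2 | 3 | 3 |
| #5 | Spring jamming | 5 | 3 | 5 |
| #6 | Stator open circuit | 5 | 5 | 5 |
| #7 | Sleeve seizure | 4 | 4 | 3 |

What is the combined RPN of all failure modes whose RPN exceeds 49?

250

RPN = Severity × Occurrence × Detection:
  #1: 5 × 2 × 5 = 50
  #2: 4 × 2 × 5 = 40
  #3: 4 × 4 × 2 = 32
  #4: 3 × 3 × 2 = 18
  #5: 3 × 5 × 5 = 75
  #6: 5 × 5 × 5 = 125
  #7: 4 × 3 × 4 = 48
RPN > 49: #1 (50), #5 (75), #6 (125).
Sum: 50 + 75 + 125 = 250.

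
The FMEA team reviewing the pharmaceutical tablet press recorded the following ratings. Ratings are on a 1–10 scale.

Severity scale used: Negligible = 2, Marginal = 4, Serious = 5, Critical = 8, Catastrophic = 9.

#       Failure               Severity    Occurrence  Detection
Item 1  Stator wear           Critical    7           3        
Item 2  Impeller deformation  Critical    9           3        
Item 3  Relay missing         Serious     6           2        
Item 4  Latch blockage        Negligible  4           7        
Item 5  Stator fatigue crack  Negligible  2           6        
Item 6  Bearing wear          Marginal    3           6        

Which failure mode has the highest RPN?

Item 2

RPN = Severity × Occurrence × Detection:
  Item 1: 8 × 7 × 3 = 168
  Item 2: 8 × 9 × 3 = 216
  Item 3: 5 × 6 × 2 = 60
  Item 4: 2 × 4 × 7 = 56
  Item 5: 2 × 2 × 6 = 24
  Item 6: 4 × 3 × 6 = 72
Highest RPN is 216 → Item 2.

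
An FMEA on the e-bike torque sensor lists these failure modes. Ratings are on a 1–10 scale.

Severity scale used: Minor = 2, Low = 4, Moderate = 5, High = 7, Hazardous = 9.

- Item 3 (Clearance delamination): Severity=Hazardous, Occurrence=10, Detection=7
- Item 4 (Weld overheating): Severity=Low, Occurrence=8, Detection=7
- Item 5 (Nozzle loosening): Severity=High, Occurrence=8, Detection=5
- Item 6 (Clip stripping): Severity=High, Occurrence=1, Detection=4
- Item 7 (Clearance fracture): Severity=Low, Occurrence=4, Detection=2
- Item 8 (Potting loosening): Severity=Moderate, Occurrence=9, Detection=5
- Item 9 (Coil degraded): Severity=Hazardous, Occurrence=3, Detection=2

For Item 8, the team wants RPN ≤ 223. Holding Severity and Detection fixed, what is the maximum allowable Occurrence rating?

Item 8: S=5, O=9, D=5 → current RPN = 225.
Fixed product = 25. Need 25 × O ≤ 223, so O ≤ 223/25 = 8.92.
Maximum integer Occurrence rating = 8 (gives RPN 200; O=9 would give 225 > 223).

8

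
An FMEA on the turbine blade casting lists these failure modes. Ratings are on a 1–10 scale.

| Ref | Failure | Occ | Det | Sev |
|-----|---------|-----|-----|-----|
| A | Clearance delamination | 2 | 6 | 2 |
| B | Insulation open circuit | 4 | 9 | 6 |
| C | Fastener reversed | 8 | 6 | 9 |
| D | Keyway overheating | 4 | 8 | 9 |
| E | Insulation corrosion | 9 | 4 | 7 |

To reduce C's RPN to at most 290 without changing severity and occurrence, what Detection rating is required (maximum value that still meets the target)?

4

C: S=9, O=8, D=6 → current RPN = 432.
Fixed product = 72. Need 72 × D ≤ 290, so D ≤ 290/72 = 4.03.
Maximum integer Detection rating = 4 (gives RPN 288; D=5 would give 360 > 290).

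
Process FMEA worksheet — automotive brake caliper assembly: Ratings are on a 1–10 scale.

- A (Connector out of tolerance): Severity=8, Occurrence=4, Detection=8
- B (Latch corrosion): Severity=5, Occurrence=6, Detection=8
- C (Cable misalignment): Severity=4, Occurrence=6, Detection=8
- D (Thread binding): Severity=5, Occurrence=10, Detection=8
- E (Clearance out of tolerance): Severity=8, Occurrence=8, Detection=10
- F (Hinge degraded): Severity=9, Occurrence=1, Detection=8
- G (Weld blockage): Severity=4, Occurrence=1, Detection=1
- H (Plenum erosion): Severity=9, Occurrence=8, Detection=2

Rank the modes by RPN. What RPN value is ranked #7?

72

RPN = Severity × Occurrence × Detection:
  A: 8 × 4 × 8 = 256
  B: 5 × 6 × 8 = 240
  C: 4 × 6 × 8 = 192
  D: 5 × 10 × 8 = 400
  E: 8 × 8 × 10 = 640
  F: 9 × 1 × 8 = 72
  G: 4 × 1 × 1 = 4
  H: 9 × 8 × 2 = 144
Sorted descending: 640, 400, 256, 240, 192, 144, 72, 4.
The seventh-highest RPN is 72 (F).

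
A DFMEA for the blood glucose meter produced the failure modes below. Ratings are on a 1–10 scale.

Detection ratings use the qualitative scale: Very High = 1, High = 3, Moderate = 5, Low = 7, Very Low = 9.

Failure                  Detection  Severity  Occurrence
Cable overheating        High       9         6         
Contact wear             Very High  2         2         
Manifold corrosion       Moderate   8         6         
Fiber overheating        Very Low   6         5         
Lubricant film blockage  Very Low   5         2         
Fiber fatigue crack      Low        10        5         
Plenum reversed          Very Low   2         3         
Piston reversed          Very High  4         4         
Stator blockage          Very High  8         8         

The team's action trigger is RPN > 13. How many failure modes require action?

8

RPN = Severity × Occurrence × Detection:
  Cable overheating: 9 × 6 × 3 = 162
  Contact wear: 2 × 2 × 1 = 4
  Manifold corrosion: 8 × 6 × 5 = 240
  Fiber overheating: 6 × 5 × 9 = 270
  Lubricant film blockage: 5 × 2 × 9 = 90
  Fiber fatigue crack: 10 × 5 × 7 = 350
  Plenum reversed: 2 × 3 × 9 = 54
  Piston reversed: 4 × 4 × 1 = 16
  Stator blockage: 8 × 8 × 1 = 64
Modes with RPN > 13: Cable overheating (162), Manifold corrosion (240), Fiber overheating (270), Lubricant film blockage (90), Fiber fatigue crack (350), Plenum reversed (54), Piston reversed (16), Stator blockage (64) → 8.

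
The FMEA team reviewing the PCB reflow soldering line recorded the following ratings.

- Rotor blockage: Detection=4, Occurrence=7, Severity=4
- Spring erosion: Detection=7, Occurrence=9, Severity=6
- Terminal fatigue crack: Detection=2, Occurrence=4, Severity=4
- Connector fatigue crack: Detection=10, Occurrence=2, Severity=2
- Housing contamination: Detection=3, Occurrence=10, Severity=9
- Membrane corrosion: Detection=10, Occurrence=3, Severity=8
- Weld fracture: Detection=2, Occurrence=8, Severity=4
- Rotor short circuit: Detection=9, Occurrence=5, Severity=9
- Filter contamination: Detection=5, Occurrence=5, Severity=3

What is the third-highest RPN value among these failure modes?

270

RPN = Severity × Occurrence × Detection:
  Rotor blockage: 4 × 7 × 4 = 112
  Spring erosion: 6 × 9 × 7 = 378
  Terminal fatigue crack: 4 × 4 × 2 = 32
  Connector fatigue crack: 2 × 2 × 10 = 40
  Housing contamination: 9 × 10 × 3 = 270
  Membrane corrosion: 8 × 3 × 10 = 240
  Weld fracture: 4 × 8 × 2 = 64
  Rotor short circuit: 9 × 5 × 9 = 405
  Filter contamination: 3 × 5 × 5 = 75
Sorted descending: 405, 378, 270, 240, 112, 75, 64, 40, 32.
The third-highest RPN is 270 (Housing contamination).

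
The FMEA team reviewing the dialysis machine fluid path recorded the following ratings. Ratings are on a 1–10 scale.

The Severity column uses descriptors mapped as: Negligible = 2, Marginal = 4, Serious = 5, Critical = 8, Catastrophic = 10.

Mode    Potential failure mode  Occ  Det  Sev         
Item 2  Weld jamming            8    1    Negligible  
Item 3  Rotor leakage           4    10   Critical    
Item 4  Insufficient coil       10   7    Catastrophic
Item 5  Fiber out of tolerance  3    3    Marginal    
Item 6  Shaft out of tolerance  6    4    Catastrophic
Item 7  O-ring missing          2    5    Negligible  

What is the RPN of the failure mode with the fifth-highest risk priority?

RPN = Severity × Occurrence × Detection:
  Item 2: 2 × 8 × 1 = 16
  Item 3: 8 × 4 × 10 = 320
  Item 4: 10 × 10 × 7 = 700
  Item 5: 4 × 3 × 3 = 36
  Item 6: 10 × 6 × 4 = 240
  Item 7: 2 × 2 × 5 = 20
Sorted descending: 700, 320, 240, 36, 20, 16.
The fifth-highest RPN is 20 (Item 7).

20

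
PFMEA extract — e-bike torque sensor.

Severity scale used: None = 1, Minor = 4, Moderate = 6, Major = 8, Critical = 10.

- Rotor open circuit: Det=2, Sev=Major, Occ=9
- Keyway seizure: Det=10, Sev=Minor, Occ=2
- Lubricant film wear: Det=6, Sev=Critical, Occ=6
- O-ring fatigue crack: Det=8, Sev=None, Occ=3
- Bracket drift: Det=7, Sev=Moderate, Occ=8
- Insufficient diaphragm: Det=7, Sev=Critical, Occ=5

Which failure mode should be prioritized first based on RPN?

Lubricant film wear

RPN = Severity × Occurrence × Detection:
  Rotor open circuit: 8 × 9 × 2 = 144
  Keyway seizure: 4 × 2 × 10 = 80
  Lubricant film wear: 10 × 6 × 6 = 360
  O-ring fatigue crack: 1 × 3 × 8 = 24
  Bracket drift: 6 × 8 × 7 = 336
  Insufficient diaphragm: 10 × 5 × 7 = 350
Highest RPN is 360 → Lubricant film wear.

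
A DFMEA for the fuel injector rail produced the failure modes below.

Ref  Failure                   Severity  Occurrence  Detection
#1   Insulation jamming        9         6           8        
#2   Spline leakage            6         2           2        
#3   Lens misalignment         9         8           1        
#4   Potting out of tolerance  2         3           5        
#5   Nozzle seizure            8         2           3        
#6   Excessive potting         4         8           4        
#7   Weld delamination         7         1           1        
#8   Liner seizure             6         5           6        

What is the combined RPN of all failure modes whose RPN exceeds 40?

RPN = Severity × Occurrence × Detection:
  #1: 9 × 6 × 8 = 432
  #2: 6 × 2 × 2 = 24
  #3: 9 × 8 × 1 = 72
  #4: 2 × 3 × 5 = 30
  #5: 8 × 2 × 3 = 48
  #6: 4 × 8 × 4 = 128
  #7: 7 × 1 × 1 = 7
  #8: 6 × 5 × 6 = 180
RPN > 40: #1 (432), #3 (72), #5 (48), #6 (128), #8 (180).
Sum: 432 + 72 + 48 + 128 + 180 = 860.

860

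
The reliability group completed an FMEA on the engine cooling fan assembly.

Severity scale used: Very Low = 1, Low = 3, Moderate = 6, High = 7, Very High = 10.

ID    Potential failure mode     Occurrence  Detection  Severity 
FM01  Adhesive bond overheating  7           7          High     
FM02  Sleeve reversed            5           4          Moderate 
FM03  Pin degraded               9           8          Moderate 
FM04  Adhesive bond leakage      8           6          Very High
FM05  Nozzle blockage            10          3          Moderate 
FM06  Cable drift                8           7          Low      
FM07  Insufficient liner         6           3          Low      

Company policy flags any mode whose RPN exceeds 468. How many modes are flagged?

1

RPN = Severity × Occurrence × Detection:
  FM01: 7 × 7 × 7 = 343
  FM02: 6 × 5 × 4 = 120
  FM03: 6 × 9 × 8 = 432
  FM04: 10 × 8 × 6 = 480
  FM05: 6 × 10 × 3 = 180
  FM06: 3 × 8 × 7 = 168
  FM07: 3 × 6 × 3 = 54
Modes with RPN > 468: FM04 (480) → 1.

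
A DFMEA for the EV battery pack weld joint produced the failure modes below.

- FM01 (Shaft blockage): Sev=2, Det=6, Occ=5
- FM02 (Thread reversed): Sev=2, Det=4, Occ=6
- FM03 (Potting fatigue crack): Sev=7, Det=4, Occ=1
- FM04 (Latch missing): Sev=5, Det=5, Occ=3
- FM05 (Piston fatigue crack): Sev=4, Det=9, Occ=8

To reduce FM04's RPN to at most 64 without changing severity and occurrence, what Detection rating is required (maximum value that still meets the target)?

FM04: S=5, O=3, D=5 → current RPN = 75.
Fixed product = 15. Need 15 × D ≤ 64, so D ≤ 64/15 = 4.27.
Maximum integer Detection rating = 4 (gives RPN 60; D=5 would give 75 > 64).

4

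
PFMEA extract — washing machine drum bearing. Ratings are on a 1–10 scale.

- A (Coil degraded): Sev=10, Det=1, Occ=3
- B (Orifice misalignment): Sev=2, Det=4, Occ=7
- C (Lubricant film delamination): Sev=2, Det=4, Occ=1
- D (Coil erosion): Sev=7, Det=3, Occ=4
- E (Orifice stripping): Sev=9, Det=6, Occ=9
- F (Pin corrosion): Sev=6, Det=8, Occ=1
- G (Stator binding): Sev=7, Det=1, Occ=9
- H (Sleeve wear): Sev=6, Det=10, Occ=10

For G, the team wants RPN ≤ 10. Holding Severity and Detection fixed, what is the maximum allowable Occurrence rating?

1

G: S=7, O=9, D=1 → current RPN = 63.
Fixed product = 7. Need 7 × O ≤ 10, so O ≤ 10/7 = 1.43.
Maximum integer Occurrence rating = 1 (gives RPN 7; O=2 would give 14 > 10).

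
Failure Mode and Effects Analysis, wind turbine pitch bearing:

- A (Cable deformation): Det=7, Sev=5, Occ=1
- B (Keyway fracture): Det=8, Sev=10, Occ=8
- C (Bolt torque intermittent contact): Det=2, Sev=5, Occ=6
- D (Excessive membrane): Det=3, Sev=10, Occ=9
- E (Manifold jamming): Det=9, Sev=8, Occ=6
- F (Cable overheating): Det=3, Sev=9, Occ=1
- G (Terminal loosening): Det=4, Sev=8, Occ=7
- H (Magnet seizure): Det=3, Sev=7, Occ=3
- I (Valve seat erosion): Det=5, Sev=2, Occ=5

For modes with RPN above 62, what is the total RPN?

1629

RPN = Severity × Occurrence × Detection:
  A: 5 × 1 × 7 = 35
  B: 10 × 8 × 8 = 640
  C: 5 × 6 × 2 = 60
  D: 10 × 9 × 3 = 270
  E: 8 × 6 × 9 = 432
  F: 9 × 1 × 3 = 27
  G: 8 × 7 × 4 = 224
  H: 7 × 3 × 3 = 63
  I: 2 × 5 × 5 = 50
RPN > 62: B (640), D (270), E (432), G (224), H (63).
Sum: 640 + 270 + 432 + 224 + 63 = 1629.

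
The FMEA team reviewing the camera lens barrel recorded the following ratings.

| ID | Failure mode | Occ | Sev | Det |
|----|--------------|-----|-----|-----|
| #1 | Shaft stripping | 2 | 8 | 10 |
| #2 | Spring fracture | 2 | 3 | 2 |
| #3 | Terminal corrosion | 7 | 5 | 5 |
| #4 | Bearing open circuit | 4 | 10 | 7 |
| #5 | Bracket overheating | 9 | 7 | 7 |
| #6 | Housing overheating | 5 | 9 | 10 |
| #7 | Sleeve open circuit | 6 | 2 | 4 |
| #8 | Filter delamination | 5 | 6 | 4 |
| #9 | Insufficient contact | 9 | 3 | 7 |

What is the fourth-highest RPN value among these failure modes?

189

RPN = Severity × Occurrence × Detection:
  #1: 8 × 2 × 10 = 160
  #2: 3 × 2 × 2 = 12
  #3: 5 × 7 × 5 = 175
  #4: 10 × 4 × 7 = 280
  #5: 7 × 9 × 7 = 441
  #6: 9 × 5 × 10 = 450
  #7: 2 × 6 × 4 = 48
  #8: 6 × 5 × 4 = 120
  #9: 3 × 9 × 7 = 189
Sorted descending: 450, 441, 280, 189, 175, 160, 120, 48, 12.
The fourth-highest RPN is 189 (#9).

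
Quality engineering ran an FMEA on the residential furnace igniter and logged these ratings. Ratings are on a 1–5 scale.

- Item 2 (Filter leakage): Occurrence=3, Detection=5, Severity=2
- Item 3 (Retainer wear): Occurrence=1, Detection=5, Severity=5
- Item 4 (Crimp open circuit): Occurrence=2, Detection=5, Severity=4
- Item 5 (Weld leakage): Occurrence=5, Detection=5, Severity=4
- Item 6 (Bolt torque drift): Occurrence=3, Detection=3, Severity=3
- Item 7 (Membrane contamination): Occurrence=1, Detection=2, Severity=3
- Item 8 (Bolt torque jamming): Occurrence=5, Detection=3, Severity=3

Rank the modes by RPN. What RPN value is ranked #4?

RPN = Severity × Occurrence × Detection:
  Item 2: 2 × 3 × 5 = 30
  Item 3: 5 × 1 × 5 = 25
  Item 4: 4 × 2 × 5 = 40
  Item 5: 4 × 5 × 5 = 100
  Item 6: 3 × 3 × 3 = 27
  Item 7: 3 × 1 × 2 = 6
  Item 8: 3 × 5 × 3 = 45
Sorted descending: 100, 45, 40, 30, 27, 25, 6.
The fourth-highest RPN is 30 (Item 2).

30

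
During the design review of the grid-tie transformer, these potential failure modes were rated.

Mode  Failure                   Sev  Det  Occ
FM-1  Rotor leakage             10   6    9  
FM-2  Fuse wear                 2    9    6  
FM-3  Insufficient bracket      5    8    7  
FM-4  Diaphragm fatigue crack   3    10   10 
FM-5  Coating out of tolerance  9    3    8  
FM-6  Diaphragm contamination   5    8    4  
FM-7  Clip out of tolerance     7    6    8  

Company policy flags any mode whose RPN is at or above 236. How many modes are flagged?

4

RPN = Severity × Occurrence × Detection:
  FM-1: 10 × 9 × 6 = 540
  FM-2: 2 × 6 × 9 = 108
  FM-3: 5 × 7 × 8 = 280
  FM-4: 3 × 10 × 10 = 300
  FM-5: 9 × 8 × 3 = 216
  FM-6: 5 × 4 × 8 = 160
  FM-7: 7 × 8 × 6 = 336
Modes with RPN ≥ 236: FM-1 (540), FM-3 (280), FM-4 (300), FM-7 (336) → 4.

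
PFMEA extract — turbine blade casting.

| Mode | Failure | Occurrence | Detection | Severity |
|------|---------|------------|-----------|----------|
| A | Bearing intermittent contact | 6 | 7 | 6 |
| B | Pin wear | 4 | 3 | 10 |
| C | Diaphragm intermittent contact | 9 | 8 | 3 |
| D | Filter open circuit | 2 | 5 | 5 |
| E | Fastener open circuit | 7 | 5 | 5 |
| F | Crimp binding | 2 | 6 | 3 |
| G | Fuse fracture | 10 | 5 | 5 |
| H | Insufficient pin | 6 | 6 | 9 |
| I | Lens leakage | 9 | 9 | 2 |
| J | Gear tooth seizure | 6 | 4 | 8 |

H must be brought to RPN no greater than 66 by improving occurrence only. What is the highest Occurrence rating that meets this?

H: S=9, O=6, D=6 → current RPN = 324.
Fixed product = 54. Need 54 × O ≤ 66, so O ≤ 66/54 = 1.22.
Maximum integer Occurrence rating = 1 (gives RPN 54; O=2 would give 108 > 66).

1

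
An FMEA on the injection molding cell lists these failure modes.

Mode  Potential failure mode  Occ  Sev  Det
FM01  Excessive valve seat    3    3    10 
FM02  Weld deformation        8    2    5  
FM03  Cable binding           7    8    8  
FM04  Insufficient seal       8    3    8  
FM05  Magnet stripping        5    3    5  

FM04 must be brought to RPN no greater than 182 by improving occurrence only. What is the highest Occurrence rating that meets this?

FM04: S=3, O=8, D=8 → current RPN = 192.
Fixed product = 24. Need 24 × O ≤ 182, so O ≤ 182/24 = 7.58.
Maximum integer Occurrence rating = 7 (gives RPN 168; O=8 would give 192 > 182).

7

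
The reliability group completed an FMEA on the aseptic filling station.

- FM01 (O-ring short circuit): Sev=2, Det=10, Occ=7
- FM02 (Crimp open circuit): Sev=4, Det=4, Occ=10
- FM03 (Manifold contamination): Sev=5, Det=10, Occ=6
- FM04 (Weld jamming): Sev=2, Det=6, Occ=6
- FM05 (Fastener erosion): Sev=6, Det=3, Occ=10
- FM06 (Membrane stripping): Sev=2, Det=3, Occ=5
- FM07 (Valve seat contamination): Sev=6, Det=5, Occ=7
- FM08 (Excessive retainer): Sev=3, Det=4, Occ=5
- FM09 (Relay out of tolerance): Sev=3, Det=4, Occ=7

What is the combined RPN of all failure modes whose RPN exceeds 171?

690

RPN = Severity × Occurrence × Detection:
  FM01: 2 × 7 × 10 = 140
  FM02: 4 × 10 × 4 = 160
  FM03: 5 × 6 × 10 = 300
  FM04: 2 × 6 × 6 = 72
  FM05: 6 × 10 × 3 = 180
  FM06: 2 × 5 × 3 = 30
  FM07: 6 × 7 × 5 = 210
  FM08: 3 × 5 × 4 = 60
  FM09: 3 × 7 × 4 = 84
RPN > 171: FM03 (300), FM05 (180), FM07 (210).
Sum: 300 + 180 + 210 = 690.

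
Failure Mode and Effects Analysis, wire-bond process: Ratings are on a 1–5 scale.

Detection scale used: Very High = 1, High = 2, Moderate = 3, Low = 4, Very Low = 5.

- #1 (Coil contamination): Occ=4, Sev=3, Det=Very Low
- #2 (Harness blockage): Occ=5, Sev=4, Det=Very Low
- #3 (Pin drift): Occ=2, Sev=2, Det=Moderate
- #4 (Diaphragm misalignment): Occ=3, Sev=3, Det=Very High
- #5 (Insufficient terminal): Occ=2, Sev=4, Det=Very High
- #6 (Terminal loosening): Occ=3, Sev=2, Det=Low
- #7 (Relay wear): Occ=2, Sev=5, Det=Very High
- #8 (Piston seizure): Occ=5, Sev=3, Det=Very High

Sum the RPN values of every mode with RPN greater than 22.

184

RPN = Severity × Occurrence × Detection:
  #1: 3 × 4 × 5 = 60
  #2: 4 × 5 × 5 = 100
  #3: 2 × 2 × 3 = 12
  #4: 3 × 3 × 1 = 9
  #5: 4 × 2 × 1 = 8
  #6: 2 × 3 × 4 = 24
  #7: 5 × 2 × 1 = 10
  #8: 3 × 5 × 1 = 15
RPN > 22: #1 (60), #2 (100), #6 (24).
Sum: 60 + 100 + 24 = 184.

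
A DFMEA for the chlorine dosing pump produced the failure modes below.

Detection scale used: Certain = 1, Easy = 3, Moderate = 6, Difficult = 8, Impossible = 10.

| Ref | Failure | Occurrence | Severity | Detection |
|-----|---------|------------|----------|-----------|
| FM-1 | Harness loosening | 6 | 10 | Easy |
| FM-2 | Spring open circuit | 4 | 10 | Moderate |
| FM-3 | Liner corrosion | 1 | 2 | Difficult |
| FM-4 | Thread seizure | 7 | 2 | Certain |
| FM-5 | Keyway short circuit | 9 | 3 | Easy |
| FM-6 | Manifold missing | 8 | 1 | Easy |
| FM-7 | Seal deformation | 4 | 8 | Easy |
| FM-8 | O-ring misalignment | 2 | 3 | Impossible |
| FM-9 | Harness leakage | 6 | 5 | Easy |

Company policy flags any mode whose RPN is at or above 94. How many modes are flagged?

3

RPN = Severity × Occurrence × Detection:
  FM-1: 10 × 6 × 3 = 180
  FM-2: 10 × 4 × 6 = 240
  FM-3: 2 × 1 × 8 = 16
  FM-4: 2 × 7 × 1 = 14
  FM-5: 3 × 9 × 3 = 81
  FM-6: 1 × 8 × 3 = 24
  FM-7: 8 × 4 × 3 = 96
  FM-8: 3 × 2 × 10 = 60
  FM-9: 5 × 6 × 3 = 90
Modes with RPN ≥ 94: FM-1 (180), FM-2 (240), FM-7 (96) → 3.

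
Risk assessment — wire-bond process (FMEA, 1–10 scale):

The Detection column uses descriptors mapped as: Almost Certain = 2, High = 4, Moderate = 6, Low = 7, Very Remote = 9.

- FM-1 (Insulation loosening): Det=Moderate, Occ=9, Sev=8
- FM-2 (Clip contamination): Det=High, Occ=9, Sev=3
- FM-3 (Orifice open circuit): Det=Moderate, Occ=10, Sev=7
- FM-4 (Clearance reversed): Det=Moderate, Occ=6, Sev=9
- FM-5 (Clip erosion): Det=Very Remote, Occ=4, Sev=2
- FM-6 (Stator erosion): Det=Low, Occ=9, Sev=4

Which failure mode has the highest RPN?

RPN = Severity × Occurrence × Detection:
  FM-1: 8 × 9 × 6 = 432
  FM-2: 3 × 9 × 4 = 108
  FM-3: 7 × 10 × 6 = 420
  FM-4: 9 × 6 × 6 = 324
  FM-5: 2 × 4 × 9 = 72
  FM-6: 4 × 9 × 7 = 252
Highest RPN is 432 → FM-1.

FM-1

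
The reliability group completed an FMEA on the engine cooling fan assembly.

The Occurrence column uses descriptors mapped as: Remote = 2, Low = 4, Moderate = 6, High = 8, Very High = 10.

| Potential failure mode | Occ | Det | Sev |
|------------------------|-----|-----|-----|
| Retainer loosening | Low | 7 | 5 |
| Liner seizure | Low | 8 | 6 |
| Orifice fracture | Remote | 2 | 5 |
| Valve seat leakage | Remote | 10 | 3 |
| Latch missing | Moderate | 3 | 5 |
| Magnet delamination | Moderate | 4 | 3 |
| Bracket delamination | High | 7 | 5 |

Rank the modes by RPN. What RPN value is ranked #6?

RPN = Severity × Occurrence × Detection:
  Retainer loosening: 5 × 4 × 7 = 140
  Liner seizure: 6 × 4 × 8 = 192
  Orifice fracture: 5 × 2 × 2 = 20
  Valve seat leakage: 3 × 2 × 10 = 60
  Latch missing: 5 × 6 × 3 = 90
  Magnet delamination: 3 × 6 × 4 = 72
  Bracket delamination: 5 × 8 × 7 = 280
Sorted descending: 280, 192, 140, 90, 72, 60, 20.
The sixth-highest RPN is 60 (Valve seat leakage).

60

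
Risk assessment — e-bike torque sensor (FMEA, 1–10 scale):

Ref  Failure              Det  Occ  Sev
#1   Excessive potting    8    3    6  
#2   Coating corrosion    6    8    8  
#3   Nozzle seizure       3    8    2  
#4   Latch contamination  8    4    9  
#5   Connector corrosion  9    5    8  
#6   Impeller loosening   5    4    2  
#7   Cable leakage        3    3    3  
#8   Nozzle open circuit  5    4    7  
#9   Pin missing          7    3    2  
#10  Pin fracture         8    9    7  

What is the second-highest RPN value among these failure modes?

RPN = Severity × Occurrence × Detection:
  #1: 6 × 3 × 8 = 144
  #2: 8 × 8 × 6 = 384
  #3: 2 × 8 × 3 = 48
  #4: 9 × 4 × 8 = 288
  #5: 8 × 5 × 9 = 360
  #6: 2 × 4 × 5 = 40
  #7: 3 × 3 × 3 = 27
  #8: 7 × 4 × 5 = 140
  #9: 2 × 3 × 7 = 42
  #10: 7 × 9 × 8 = 504
Sorted descending: 504, 384, 360, 288, 144, 140, 48, 42, 40, 27.
The second-highest RPN is 384 (#2).

384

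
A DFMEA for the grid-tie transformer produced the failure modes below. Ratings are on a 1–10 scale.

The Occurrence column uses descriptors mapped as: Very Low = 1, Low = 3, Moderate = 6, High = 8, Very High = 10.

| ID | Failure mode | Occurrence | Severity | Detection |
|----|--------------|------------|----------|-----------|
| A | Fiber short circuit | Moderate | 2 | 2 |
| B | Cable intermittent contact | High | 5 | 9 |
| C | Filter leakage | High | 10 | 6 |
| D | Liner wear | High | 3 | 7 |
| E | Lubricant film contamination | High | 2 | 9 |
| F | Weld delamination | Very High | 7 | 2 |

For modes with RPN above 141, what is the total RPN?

RPN = Severity × Occurrence × Detection:
  A: 2 × 6 × 2 = 24
  B: 5 × 8 × 9 = 360
  C: 10 × 8 × 6 = 480
  D: 3 × 8 × 7 = 168
  E: 2 × 8 × 9 = 144
  F: 7 × 10 × 2 = 140
RPN > 141: B (360), C (480), D (168), E (144).
Sum: 360 + 480 + 168 + 144 = 1152.

1152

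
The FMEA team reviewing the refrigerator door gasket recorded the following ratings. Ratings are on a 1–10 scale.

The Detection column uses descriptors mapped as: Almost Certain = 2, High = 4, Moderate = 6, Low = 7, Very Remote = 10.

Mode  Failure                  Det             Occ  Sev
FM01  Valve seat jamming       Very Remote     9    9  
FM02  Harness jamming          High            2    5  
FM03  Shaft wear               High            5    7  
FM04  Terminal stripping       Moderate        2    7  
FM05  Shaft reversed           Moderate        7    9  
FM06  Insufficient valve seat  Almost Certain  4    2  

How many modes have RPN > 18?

RPN = Severity × Occurrence × Detection:
  FM01: 9 × 9 × 10 = 810
  FM02: 5 × 2 × 4 = 40
  FM03: 7 × 5 × 4 = 140
  FM04: 7 × 2 × 6 = 84
  FM05: 9 × 7 × 6 = 378
  FM06: 2 × 4 × 2 = 16
Modes with RPN > 18: FM01 (810), FM02 (40), FM03 (140), FM04 (84), FM05 (378) → 5.

5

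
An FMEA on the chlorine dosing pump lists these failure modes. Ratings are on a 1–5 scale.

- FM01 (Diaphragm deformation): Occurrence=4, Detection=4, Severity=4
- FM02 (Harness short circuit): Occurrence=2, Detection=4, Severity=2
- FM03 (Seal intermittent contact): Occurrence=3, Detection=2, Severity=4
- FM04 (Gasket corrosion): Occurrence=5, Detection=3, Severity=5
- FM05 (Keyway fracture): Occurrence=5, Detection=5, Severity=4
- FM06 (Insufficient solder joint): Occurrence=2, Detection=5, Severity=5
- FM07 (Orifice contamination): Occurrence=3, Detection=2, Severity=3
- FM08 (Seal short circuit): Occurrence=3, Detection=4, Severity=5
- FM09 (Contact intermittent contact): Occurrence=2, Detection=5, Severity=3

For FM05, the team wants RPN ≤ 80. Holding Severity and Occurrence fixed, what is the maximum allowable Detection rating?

4

FM05: S=4, O=5, D=5 → current RPN = 100.
Fixed product = 20. Need 20 × D ≤ 80, so D ≤ 80/20 = 4.00.
Maximum integer Detection rating = 4 (gives RPN 80; D=5 would give 100 > 80).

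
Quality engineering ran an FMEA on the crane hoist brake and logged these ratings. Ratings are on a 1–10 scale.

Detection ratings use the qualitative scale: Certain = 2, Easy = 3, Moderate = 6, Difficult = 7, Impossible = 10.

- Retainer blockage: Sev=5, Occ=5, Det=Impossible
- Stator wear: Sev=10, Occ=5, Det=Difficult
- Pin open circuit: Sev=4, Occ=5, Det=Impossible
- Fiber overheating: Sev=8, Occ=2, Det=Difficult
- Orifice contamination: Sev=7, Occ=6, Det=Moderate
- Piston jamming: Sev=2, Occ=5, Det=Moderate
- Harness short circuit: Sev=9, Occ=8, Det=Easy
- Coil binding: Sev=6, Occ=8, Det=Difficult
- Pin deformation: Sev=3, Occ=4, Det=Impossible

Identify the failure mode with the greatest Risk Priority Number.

Stator wear

RPN = Severity × Occurrence × Detection:
  Retainer blockage: 5 × 5 × 10 = 250
  Stator wear: 10 × 5 × 7 = 350
  Pin open circuit: 4 × 5 × 10 = 200
  Fiber overheating: 8 × 2 × 7 = 112
  Orifice contamination: 7 × 6 × 6 = 252
  Piston jamming: 2 × 5 × 6 = 60
  Harness short circuit: 9 × 8 × 3 = 216
  Coil binding: 6 × 8 × 7 = 336
  Pin deformation: 3 × 4 × 10 = 120
Highest RPN is 350 → Stator wear.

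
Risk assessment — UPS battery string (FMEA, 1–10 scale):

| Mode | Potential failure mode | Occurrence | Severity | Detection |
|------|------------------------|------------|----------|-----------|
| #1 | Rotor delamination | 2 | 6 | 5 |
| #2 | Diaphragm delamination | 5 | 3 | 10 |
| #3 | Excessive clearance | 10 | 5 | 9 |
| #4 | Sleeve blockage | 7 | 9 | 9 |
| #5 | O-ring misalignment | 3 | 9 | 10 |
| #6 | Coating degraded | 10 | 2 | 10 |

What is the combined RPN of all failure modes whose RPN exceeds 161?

1487

RPN = Severity × Occurrence × Detection:
  #1: 6 × 2 × 5 = 60
  #2: 3 × 5 × 10 = 150
  #3: 5 × 10 × 9 = 450
  #4: 9 × 7 × 9 = 567
  #5: 9 × 3 × 10 = 270
  #6: 2 × 10 × 10 = 200
RPN > 161: #3 (450), #4 (567), #5 (270), #6 (200).
Sum: 450 + 567 + 270 + 200 = 1487.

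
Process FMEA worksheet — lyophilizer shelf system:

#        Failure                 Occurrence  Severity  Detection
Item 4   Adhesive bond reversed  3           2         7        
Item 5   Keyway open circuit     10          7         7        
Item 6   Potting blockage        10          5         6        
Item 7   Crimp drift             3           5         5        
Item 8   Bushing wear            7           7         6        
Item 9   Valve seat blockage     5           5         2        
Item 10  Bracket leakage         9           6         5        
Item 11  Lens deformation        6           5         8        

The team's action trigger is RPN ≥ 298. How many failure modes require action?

2

RPN = Severity × Occurrence × Detection:
  Item 4: 2 × 3 × 7 = 42
  Item 5: 7 × 10 × 7 = 490
  Item 6: 5 × 10 × 6 = 300
  Item 7: 5 × 3 × 5 = 75
  Item 8: 7 × 7 × 6 = 294
  Item 9: 5 × 5 × 2 = 50
  Item 10: 6 × 9 × 5 = 270
  Item 11: 5 × 6 × 8 = 240
Modes with RPN ≥ 298: Item 5 (490), Item 6 (300) → 2.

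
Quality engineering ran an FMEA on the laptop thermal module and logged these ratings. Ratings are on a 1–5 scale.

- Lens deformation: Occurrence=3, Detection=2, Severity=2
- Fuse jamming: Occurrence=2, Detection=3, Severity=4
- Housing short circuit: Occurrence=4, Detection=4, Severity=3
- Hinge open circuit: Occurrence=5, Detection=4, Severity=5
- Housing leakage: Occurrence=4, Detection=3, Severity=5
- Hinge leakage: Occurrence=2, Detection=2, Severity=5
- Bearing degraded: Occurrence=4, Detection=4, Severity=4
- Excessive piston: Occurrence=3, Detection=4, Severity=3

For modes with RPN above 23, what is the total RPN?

RPN = Severity × Occurrence × Detection:
  Lens deformation: 2 × 3 × 2 = 12
  Fuse jamming: 4 × 2 × 3 = 24
  Housing short circuit: 3 × 4 × 4 = 48
  Hinge open circuit: 5 × 5 × 4 = 100
  Housing leakage: 5 × 4 × 3 = 60
  Hinge leakage: 5 × 2 × 2 = 20
  Bearing degraded: 4 × 4 × 4 = 64
  Excessive piston: 3 × 3 × 4 = 36
RPN > 23: Fuse jamming (24), Housing short circuit (48), Hinge open circuit (100), Housing leakage (60), Bearing degraded (64), Excessive piston (36).
Sum: 24 + 48 + 100 + 60 + 64 + 36 = 332.

332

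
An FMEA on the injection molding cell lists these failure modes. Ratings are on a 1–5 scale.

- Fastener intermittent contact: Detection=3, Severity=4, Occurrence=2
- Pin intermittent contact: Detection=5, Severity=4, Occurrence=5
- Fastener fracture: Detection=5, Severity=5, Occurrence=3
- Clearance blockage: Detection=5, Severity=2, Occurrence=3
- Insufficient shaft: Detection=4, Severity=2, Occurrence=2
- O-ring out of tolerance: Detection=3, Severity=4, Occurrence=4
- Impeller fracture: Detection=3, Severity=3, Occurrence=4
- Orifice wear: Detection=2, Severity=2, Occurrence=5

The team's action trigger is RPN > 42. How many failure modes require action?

RPN = Severity × Occurrence × Detection:
  Fastener intermittent contact: 4 × 2 × 3 = 24
  Pin intermittent contact: 4 × 5 × 5 = 100
  Fastener fracture: 5 × 3 × 5 = 75
  Clearance blockage: 2 × 3 × 5 = 30
  Insufficient shaft: 2 × 2 × 4 = 16
  O-ring out of tolerance: 4 × 4 × 3 = 48
  Impeller fracture: 3 × 4 × 3 = 36
  Orifice wear: 2 × 5 × 2 = 20
Modes with RPN > 42: Pin intermittent contact (100), Fastener fracture (75), O-ring out of tolerance (48) → 3.

3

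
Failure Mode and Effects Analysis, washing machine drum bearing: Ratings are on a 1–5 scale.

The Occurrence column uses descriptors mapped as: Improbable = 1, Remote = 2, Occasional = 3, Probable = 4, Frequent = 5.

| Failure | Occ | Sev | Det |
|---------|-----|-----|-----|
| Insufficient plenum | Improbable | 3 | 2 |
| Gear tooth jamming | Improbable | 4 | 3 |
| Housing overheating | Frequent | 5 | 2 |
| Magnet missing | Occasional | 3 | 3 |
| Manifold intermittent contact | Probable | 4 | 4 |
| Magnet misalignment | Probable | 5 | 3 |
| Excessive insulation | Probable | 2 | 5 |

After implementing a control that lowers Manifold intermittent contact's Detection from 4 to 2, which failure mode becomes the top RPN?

RPN = Severity × Occurrence × Detection:
  Insufficient plenum: 3 × 1 × 2 = 6
  Gear tooth jamming: 4 × 1 × 3 = 12
  Housing overheating: 5 × 5 × 2 = 50
  Magnet missing: 3 × 3 × 3 = 27
  Manifold intermittent contact: 4 × 4 × 4 = 64
  Magnet misalignment: 5 × 4 × 3 = 60
  Excessive insulation: 2 × 4 × 5 = 40
After action: Manifold intermittent contact → 4 × 4 × 2 = 32.
Revised RPNs: Magnet misalignment=60, Housing overheating=50, Excessive insulation=40, Manifold intermittent contact=32, Magnet missing=27, Gear tooth jamming=12, Insufficient plenum=6.
Highest is now Magnet misalignment (60).

Magnet misalignment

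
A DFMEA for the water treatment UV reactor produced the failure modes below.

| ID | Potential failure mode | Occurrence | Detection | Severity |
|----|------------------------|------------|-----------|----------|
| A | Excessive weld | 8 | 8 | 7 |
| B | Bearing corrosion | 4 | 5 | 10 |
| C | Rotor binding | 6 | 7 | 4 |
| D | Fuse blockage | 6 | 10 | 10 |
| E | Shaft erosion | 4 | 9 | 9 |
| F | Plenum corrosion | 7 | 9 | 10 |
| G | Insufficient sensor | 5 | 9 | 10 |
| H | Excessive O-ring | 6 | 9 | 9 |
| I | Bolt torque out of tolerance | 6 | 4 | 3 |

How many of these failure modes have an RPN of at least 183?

7

RPN = Severity × Occurrence × Detection:
  A: 7 × 8 × 8 = 448
  B: 10 × 4 × 5 = 200
  C: 4 × 6 × 7 = 168
  D: 10 × 6 × 10 = 600
  E: 9 × 4 × 9 = 324
  F: 10 × 7 × 9 = 630
  G: 10 × 5 × 9 = 450
  H: 9 × 6 × 9 = 486
  I: 3 × 6 × 4 = 72
Modes with RPN ≥ 183: A (448), B (200), D (600), E (324), F (630), G (450), H (486) → 7.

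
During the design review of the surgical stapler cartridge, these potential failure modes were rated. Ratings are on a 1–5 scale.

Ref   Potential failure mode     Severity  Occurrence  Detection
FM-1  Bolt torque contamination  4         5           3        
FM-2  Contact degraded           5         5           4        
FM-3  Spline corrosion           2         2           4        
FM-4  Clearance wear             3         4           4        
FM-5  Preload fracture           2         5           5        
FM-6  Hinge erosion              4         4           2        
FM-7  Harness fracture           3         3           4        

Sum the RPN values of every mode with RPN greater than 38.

258

RPN = Severity × Occurrence × Detection:
  FM-1: 4 × 5 × 3 = 60
  FM-2: 5 × 5 × 4 = 100
  FM-3: 2 × 2 × 4 = 16
  FM-4: 3 × 4 × 4 = 48
  FM-5: 2 × 5 × 5 = 50
  FM-6: 4 × 4 × 2 = 32
  FM-7: 3 × 3 × 4 = 36
RPN > 38: FM-1 (60), FM-2 (100), FM-4 (48), FM-5 (50).
Sum: 60 + 100 + 48 + 50 = 258.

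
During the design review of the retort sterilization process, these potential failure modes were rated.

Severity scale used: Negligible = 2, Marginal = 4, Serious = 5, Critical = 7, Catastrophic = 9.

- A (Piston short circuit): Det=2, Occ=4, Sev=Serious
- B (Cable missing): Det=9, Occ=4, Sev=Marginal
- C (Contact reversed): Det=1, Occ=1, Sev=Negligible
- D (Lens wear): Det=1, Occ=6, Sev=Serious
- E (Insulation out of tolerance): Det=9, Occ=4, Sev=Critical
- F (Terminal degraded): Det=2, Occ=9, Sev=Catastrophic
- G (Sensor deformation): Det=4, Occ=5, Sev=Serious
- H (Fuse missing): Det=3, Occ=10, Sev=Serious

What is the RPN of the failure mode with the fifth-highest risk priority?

100

RPN = Severity × Occurrence × Detection:
  A: 5 × 4 × 2 = 40
  B: 4 × 4 × 9 = 144
  C: 2 × 1 × 1 = 2
  D: 5 × 6 × 1 = 30
  E: 7 × 4 × 9 = 252
  F: 9 × 9 × 2 = 162
  G: 5 × 5 × 4 = 100
  H: 5 × 10 × 3 = 150
Sorted descending: 252, 162, 150, 144, 100, 40, 30, 2.
The fifth-highest RPN is 100 (G).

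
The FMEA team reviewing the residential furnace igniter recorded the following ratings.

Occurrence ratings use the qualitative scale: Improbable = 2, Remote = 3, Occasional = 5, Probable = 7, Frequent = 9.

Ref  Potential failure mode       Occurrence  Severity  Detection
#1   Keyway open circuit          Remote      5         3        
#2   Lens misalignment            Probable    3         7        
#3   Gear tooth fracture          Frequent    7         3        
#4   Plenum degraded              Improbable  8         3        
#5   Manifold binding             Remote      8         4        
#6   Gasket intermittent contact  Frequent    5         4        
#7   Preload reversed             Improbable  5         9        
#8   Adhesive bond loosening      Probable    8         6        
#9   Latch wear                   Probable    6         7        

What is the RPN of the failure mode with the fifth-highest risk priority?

147

RPN = Severity × Occurrence × Detection:
  #1: 5 × 3 × 3 = 45
  #2: 3 × 7 × 7 = 147
  #3: 7 × 9 × 3 = 189
  #4: 8 × 2 × 3 = 48
  #5: 8 × 3 × 4 = 96
  #6: 5 × 9 × 4 = 180
  #7: 5 × 2 × 9 = 90
  #8: 8 × 7 × 6 = 336
  #9: 6 × 7 × 7 = 294
Sorted descending: 336, 294, 189, 180, 147, 96, 90, 48, 45.
The fifth-highest RPN is 147 (#2).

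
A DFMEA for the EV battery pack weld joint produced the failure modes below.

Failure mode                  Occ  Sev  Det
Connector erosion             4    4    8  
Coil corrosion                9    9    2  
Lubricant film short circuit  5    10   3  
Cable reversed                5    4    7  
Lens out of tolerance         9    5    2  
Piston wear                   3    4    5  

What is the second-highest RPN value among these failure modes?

150

RPN = Severity × Occurrence × Detection:
  Connector erosion: 4 × 4 × 8 = 128
  Coil corrosion: 9 × 9 × 2 = 162
  Lubricant film short circuit: 10 × 5 × 3 = 150
  Cable reversed: 4 × 5 × 7 = 140
  Lens out of tolerance: 5 × 9 × 2 = 90
  Piston wear: 4 × 3 × 5 = 60
Sorted descending: 162, 150, 140, 128, 90, 60.
The second-highest RPN is 150 (Lubricant film short circuit).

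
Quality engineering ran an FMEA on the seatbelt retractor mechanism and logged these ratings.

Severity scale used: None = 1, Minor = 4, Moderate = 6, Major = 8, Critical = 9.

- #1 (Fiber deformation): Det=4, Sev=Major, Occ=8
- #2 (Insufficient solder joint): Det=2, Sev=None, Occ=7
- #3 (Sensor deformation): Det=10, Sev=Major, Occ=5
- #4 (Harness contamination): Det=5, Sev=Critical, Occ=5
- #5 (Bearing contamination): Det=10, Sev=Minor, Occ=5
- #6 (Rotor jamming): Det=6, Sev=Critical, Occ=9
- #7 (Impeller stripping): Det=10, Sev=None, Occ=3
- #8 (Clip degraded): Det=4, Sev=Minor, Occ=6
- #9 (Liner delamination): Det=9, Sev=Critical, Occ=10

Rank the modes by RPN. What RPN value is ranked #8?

RPN = Severity × Occurrence × Detection:
  #1: 8 × 8 × 4 = 256
  #2: 1 × 7 × 2 = 14
  #3: 8 × 5 × 10 = 400
  #4: 9 × 5 × 5 = 225
  #5: 4 × 5 × 10 = 200
  #6: 9 × 9 × 6 = 486
  #7: 1 × 3 × 10 = 30
  #8: 4 × 6 × 4 = 96
  #9: 9 × 10 × 9 = 810
Sorted descending: 810, 486, 400, 256, 225, 200, 96, 30, 14.
The eighth-highest RPN is 30 (#7).

30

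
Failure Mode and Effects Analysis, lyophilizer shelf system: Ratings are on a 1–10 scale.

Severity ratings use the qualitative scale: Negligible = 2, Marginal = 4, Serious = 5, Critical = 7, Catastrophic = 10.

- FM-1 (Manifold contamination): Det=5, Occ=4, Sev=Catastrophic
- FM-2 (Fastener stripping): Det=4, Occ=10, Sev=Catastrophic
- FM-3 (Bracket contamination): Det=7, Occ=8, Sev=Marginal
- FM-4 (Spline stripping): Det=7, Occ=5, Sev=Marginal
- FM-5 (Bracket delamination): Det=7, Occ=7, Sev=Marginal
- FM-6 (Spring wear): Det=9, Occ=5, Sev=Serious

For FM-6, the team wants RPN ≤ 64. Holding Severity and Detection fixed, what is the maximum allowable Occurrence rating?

1

FM-6: S=5, O=5, D=9 → current RPN = 225.
Fixed product = 45. Need 45 × O ≤ 64, so O ≤ 64/45 = 1.42.
Maximum integer Occurrence rating = 1 (gives RPN 45; O=2 would give 90 > 64).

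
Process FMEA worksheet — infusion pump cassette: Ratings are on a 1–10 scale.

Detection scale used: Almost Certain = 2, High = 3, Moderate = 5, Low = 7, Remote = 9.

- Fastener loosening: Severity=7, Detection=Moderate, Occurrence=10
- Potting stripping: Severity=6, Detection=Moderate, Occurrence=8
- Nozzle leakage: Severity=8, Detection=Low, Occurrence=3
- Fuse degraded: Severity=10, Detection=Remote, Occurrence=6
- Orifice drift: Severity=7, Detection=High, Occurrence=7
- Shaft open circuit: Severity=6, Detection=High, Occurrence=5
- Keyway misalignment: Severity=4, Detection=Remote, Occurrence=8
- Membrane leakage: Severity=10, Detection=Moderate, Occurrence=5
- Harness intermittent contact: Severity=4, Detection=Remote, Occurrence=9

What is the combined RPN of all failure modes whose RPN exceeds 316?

RPN = Severity × Occurrence × Detection:
  Fastener loosening: 7 × 10 × 5 = 350
  Potting stripping: 6 × 8 × 5 = 240
  Nozzle leakage: 8 × 3 × 7 = 168
  Fuse degraded: 10 × 6 × 9 = 540
  Orifice drift: 7 × 7 × 3 = 147
  Shaft open circuit: 6 × 5 × 3 = 90
  Keyway misalignment: 4 × 8 × 9 = 288
  Membrane leakage: 10 × 5 × 5 = 250
  Harness intermittent contact: 4 × 9 × 9 = 324
RPN > 316: Fastener loosening (350), Fuse degraded (540), Harness intermittent contact (324).
Sum: 350 + 540 + 324 = 1214.

1214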